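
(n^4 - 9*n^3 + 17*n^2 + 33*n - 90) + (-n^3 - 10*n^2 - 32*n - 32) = n^4 - 10*n^3 + 7*n^2 + n - 122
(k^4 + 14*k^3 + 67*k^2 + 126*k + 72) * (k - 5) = k^5 + 9*k^4 - 3*k^3 - 209*k^2 - 558*k - 360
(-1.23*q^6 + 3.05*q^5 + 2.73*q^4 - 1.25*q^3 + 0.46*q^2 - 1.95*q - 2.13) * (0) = 0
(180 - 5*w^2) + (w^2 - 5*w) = -4*w^2 - 5*w + 180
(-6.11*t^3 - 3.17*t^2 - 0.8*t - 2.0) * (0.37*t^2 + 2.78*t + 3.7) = -2.2607*t^5 - 18.1587*t^4 - 31.7156*t^3 - 14.693*t^2 - 8.52*t - 7.4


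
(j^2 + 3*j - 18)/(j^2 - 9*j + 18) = (j + 6)/(j - 6)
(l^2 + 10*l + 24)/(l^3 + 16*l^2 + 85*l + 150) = (l + 4)/(l^2 + 10*l + 25)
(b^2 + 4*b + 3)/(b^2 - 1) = (b + 3)/(b - 1)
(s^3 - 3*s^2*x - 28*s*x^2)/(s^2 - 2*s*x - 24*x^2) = s*(-s + 7*x)/(-s + 6*x)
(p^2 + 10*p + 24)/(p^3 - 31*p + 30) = (p + 4)/(p^2 - 6*p + 5)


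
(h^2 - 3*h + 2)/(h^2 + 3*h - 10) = (h - 1)/(h + 5)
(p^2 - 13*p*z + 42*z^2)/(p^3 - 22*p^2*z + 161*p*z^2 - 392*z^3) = (p - 6*z)/(p^2 - 15*p*z + 56*z^2)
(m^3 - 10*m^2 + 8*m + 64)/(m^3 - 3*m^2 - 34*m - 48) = (m - 4)/(m + 3)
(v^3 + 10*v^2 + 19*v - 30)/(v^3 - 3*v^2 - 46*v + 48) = (v + 5)/(v - 8)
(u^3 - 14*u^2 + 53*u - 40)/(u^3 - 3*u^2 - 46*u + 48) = (u - 5)/(u + 6)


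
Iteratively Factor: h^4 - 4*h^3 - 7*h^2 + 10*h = (h - 1)*(h^3 - 3*h^2 - 10*h) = (h - 5)*(h - 1)*(h^2 + 2*h) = (h - 5)*(h - 1)*(h + 2)*(h)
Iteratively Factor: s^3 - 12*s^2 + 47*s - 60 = (s - 5)*(s^2 - 7*s + 12) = (s - 5)*(s - 4)*(s - 3)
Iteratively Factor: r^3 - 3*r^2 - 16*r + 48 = (r - 4)*(r^2 + r - 12) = (r - 4)*(r - 3)*(r + 4)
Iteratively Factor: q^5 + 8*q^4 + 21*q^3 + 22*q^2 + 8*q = (q + 1)*(q^4 + 7*q^3 + 14*q^2 + 8*q) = (q + 1)^2*(q^3 + 6*q^2 + 8*q) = (q + 1)^2*(q + 4)*(q^2 + 2*q) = (q + 1)^2*(q + 2)*(q + 4)*(q)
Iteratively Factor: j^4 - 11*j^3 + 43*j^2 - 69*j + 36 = (j - 3)*(j^3 - 8*j^2 + 19*j - 12) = (j - 3)*(j - 1)*(j^2 - 7*j + 12) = (j - 3)^2*(j - 1)*(j - 4)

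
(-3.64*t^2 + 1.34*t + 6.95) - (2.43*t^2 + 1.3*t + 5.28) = -6.07*t^2 + 0.04*t + 1.67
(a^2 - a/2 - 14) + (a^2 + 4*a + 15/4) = 2*a^2 + 7*a/2 - 41/4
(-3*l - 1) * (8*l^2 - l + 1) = -24*l^3 - 5*l^2 - 2*l - 1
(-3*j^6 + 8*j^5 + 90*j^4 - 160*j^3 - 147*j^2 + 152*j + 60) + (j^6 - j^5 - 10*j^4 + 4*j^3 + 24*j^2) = -2*j^6 + 7*j^5 + 80*j^4 - 156*j^3 - 123*j^2 + 152*j + 60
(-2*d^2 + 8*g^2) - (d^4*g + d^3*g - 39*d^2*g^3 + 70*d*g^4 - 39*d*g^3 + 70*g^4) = -d^4*g - d^3*g + 39*d^2*g^3 - 2*d^2 - 70*d*g^4 + 39*d*g^3 - 70*g^4 + 8*g^2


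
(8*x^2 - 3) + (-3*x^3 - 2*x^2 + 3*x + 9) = -3*x^3 + 6*x^2 + 3*x + 6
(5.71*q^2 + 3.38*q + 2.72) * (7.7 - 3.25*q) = -18.5575*q^3 + 32.982*q^2 + 17.186*q + 20.944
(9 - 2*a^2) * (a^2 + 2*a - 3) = -2*a^4 - 4*a^3 + 15*a^2 + 18*a - 27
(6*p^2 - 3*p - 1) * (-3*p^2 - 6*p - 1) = -18*p^4 - 27*p^3 + 15*p^2 + 9*p + 1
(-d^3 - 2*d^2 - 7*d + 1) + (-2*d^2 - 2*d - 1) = -d^3 - 4*d^2 - 9*d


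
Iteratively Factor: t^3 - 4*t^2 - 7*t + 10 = (t - 1)*(t^2 - 3*t - 10) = (t - 5)*(t - 1)*(t + 2)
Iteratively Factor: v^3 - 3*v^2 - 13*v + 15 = (v - 1)*(v^2 - 2*v - 15) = (v - 5)*(v - 1)*(v + 3)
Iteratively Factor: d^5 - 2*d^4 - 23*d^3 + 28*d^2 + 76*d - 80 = (d - 2)*(d^4 - 23*d^2 - 18*d + 40) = (d - 2)*(d + 2)*(d^3 - 2*d^2 - 19*d + 20) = (d - 2)*(d - 1)*(d + 2)*(d^2 - d - 20) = (d - 5)*(d - 2)*(d - 1)*(d + 2)*(d + 4)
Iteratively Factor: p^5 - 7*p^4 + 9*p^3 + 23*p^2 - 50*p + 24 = (p - 4)*(p^4 - 3*p^3 - 3*p^2 + 11*p - 6) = (p - 4)*(p + 2)*(p^3 - 5*p^2 + 7*p - 3) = (p - 4)*(p - 3)*(p + 2)*(p^2 - 2*p + 1) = (p - 4)*(p - 3)*(p - 1)*(p + 2)*(p - 1)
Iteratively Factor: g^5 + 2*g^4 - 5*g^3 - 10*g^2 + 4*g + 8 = (g + 2)*(g^4 - 5*g^2 + 4) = (g - 2)*(g + 2)*(g^3 + 2*g^2 - g - 2) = (g - 2)*(g + 1)*(g + 2)*(g^2 + g - 2) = (g - 2)*(g - 1)*(g + 1)*(g + 2)*(g + 2)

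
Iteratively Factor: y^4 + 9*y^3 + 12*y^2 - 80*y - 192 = (y + 4)*(y^3 + 5*y^2 - 8*y - 48) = (y + 4)^2*(y^2 + y - 12) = (y + 4)^3*(y - 3)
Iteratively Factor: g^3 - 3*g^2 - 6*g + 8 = (g + 2)*(g^2 - 5*g + 4) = (g - 4)*(g + 2)*(g - 1)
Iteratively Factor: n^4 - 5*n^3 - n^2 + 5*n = (n - 1)*(n^3 - 4*n^2 - 5*n) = (n - 5)*(n - 1)*(n^2 + n) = n*(n - 5)*(n - 1)*(n + 1)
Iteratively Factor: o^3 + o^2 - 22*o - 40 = (o + 2)*(o^2 - o - 20) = (o - 5)*(o + 2)*(o + 4)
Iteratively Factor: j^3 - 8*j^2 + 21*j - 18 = (j - 3)*(j^2 - 5*j + 6) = (j - 3)^2*(j - 2)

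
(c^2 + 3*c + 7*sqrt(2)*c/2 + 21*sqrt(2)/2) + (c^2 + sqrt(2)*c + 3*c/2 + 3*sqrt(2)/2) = 2*c^2 + 9*c/2 + 9*sqrt(2)*c/2 + 12*sqrt(2)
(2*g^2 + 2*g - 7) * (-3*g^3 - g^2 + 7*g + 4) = -6*g^5 - 8*g^4 + 33*g^3 + 29*g^2 - 41*g - 28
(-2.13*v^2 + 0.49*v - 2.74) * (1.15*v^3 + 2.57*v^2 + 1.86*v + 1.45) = -2.4495*v^5 - 4.9106*v^4 - 5.8535*v^3 - 9.2189*v^2 - 4.3859*v - 3.973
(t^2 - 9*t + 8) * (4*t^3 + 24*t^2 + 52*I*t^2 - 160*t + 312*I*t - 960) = 4*t^5 - 12*t^4 + 52*I*t^4 - 344*t^3 - 156*I*t^3 + 672*t^2 - 2392*I*t^2 + 7360*t + 2496*I*t - 7680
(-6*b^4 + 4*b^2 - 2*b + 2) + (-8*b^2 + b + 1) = -6*b^4 - 4*b^2 - b + 3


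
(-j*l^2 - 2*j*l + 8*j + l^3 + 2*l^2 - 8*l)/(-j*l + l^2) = l + 2 - 8/l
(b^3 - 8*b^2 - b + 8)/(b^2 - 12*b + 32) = (b^2 - 1)/(b - 4)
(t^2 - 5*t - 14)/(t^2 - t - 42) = (t + 2)/(t + 6)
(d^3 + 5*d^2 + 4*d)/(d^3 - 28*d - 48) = d*(d + 1)/(d^2 - 4*d - 12)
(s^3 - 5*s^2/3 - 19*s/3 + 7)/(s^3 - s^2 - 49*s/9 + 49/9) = 3*(s - 3)/(3*s - 7)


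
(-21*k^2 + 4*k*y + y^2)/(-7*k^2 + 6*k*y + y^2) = (-3*k + y)/(-k + y)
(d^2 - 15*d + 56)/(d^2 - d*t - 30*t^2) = (-d^2 + 15*d - 56)/(-d^2 + d*t + 30*t^2)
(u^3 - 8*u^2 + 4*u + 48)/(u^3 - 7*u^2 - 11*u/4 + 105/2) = 4*(u^2 - 2*u - 8)/(4*u^2 - 4*u - 35)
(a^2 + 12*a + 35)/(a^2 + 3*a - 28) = (a + 5)/(a - 4)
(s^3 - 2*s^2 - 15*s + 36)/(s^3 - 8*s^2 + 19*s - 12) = (s^2 + s - 12)/(s^2 - 5*s + 4)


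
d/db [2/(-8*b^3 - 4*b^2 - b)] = 2*(24*b^2 + 8*b + 1)/(b^2*(8*b^2 + 4*b + 1)^2)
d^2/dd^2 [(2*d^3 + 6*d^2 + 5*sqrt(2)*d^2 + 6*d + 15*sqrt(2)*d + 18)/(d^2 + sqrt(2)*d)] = 18*(sqrt(2)*d^3 + 6*d^2 + 6*sqrt(2)*d + 4)/(d^3*(d^3 + 3*sqrt(2)*d^2 + 6*d + 2*sqrt(2)))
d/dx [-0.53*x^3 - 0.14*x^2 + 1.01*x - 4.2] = -1.59*x^2 - 0.28*x + 1.01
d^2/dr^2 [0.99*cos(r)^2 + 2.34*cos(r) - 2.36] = 3.96*sin(r)^2 - 2.34*cos(r) - 1.98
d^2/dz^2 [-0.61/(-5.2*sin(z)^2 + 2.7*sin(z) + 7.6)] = (65.9776*sin(z)^4 - 25.6932*sin(z)^3 + 1.90929999999997*sin(z)^2 + 38.8692*sin(z) - 57.1082)/(-5.2*sin(z)^2 + 2.7*sin(z) + 7.6)^3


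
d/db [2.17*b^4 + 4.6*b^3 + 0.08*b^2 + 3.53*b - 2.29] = 8.68*b^3 + 13.8*b^2 + 0.16*b + 3.53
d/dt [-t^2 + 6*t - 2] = 6 - 2*t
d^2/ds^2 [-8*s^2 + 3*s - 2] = -16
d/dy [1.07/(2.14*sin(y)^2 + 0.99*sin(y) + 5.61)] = -(4.5796*sin(y) + 1.0593)*cos(y)/(2.14*sin(y)^2 + 0.99*sin(y) + 5.61)^2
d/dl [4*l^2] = 8*l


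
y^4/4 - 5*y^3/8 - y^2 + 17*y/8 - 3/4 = (y/4 + 1/2)*(y - 3)*(y - 1)*(y - 1/2)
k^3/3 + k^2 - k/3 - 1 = (k/3 + 1)*(k - 1)*(k + 1)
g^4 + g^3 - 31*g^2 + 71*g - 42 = (g - 3)*(g - 2)*(g - 1)*(g + 7)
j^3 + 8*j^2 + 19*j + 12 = (j + 1)*(j + 3)*(j + 4)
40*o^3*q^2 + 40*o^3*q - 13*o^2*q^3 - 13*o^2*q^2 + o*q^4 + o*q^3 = q*(-8*o + q)*(-5*o + q)*(o*q + o)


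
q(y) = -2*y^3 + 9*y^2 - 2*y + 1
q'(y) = -6*y^2 + 18*y - 2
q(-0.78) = 8.98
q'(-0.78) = -19.69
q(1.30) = 9.22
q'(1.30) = 11.26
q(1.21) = 8.21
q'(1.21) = 11.00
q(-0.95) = 12.74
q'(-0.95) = -24.52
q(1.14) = 7.45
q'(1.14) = 10.72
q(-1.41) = 27.32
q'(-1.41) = -39.31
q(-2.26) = 74.57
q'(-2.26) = -73.33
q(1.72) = 14.01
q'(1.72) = 11.21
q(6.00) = -119.00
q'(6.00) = -110.00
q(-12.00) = 4777.00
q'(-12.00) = -1082.00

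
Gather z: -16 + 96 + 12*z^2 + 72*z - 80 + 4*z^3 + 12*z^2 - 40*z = 4*z^3 + 24*z^2 + 32*z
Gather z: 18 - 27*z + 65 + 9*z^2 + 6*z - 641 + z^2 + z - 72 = 10*z^2 - 20*z - 630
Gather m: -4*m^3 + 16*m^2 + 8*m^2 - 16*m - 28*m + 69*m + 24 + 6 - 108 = -4*m^3 + 24*m^2 + 25*m - 78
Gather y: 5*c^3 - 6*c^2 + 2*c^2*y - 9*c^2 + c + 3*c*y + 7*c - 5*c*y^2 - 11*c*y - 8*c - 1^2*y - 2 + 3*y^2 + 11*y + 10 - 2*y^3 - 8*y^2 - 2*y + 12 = 5*c^3 - 15*c^2 - 2*y^3 + y^2*(-5*c - 5) + y*(2*c^2 - 8*c + 8) + 20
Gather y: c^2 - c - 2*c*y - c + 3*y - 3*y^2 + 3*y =c^2 - 2*c - 3*y^2 + y*(6 - 2*c)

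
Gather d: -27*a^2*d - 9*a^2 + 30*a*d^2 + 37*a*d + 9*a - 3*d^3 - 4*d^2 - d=-9*a^2 + 9*a - 3*d^3 + d^2*(30*a - 4) + d*(-27*a^2 + 37*a - 1)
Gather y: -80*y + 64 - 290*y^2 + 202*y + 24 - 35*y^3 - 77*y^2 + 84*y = -35*y^3 - 367*y^2 + 206*y + 88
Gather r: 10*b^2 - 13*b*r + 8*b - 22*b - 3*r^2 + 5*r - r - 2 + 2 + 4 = 10*b^2 - 14*b - 3*r^2 + r*(4 - 13*b) + 4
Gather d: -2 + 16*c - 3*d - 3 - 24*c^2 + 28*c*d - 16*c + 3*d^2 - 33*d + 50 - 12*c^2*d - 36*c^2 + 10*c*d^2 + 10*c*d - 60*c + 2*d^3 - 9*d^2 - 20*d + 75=-60*c^2 - 60*c + 2*d^3 + d^2*(10*c - 6) + d*(-12*c^2 + 38*c - 56) + 120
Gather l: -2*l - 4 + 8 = 4 - 2*l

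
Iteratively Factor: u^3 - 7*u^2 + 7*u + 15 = (u + 1)*(u^2 - 8*u + 15) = (u - 3)*(u + 1)*(u - 5)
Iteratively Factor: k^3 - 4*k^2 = (k - 4)*(k^2) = k*(k - 4)*(k)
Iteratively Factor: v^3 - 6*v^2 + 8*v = (v - 4)*(v^2 - 2*v) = (v - 4)*(v - 2)*(v)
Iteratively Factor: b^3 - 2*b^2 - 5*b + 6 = (b - 3)*(b^2 + b - 2) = (b - 3)*(b + 2)*(b - 1)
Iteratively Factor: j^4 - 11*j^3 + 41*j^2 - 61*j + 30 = (j - 2)*(j^3 - 9*j^2 + 23*j - 15) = (j - 3)*(j - 2)*(j^2 - 6*j + 5) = (j - 3)*(j - 2)*(j - 1)*(j - 5)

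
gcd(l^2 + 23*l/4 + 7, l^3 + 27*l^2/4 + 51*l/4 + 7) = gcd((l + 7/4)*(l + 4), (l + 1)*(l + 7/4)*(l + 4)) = l^2 + 23*l/4 + 7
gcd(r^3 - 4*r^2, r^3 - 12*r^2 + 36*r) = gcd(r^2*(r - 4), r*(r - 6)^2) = r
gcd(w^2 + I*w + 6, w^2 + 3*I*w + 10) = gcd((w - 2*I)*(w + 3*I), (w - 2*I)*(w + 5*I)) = w - 2*I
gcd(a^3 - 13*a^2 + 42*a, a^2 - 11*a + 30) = a - 6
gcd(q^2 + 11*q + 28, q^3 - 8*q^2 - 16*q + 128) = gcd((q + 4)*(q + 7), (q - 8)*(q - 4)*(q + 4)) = q + 4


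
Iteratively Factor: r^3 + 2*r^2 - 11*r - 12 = (r - 3)*(r^2 + 5*r + 4) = (r - 3)*(r + 1)*(r + 4)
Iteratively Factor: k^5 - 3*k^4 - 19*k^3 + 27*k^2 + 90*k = (k - 5)*(k^4 + 2*k^3 - 9*k^2 - 18*k) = (k - 5)*(k - 3)*(k^3 + 5*k^2 + 6*k) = k*(k - 5)*(k - 3)*(k^2 + 5*k + 6) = k*(k - 5)*(k - 3)*(k + 3)*(k + 2)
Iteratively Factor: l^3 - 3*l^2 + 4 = (l - 2)*(l^2 - l - 2) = (l - 2)^2*(l + 1)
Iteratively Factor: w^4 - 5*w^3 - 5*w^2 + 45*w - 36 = (w - 3)*(w^3 - 2*w^2 - 11*w + 12) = (w - 3)*(w - 1)*(w^2 - w - 12) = (w - 4)*(w - 3)*(w - 1)*(w + 3)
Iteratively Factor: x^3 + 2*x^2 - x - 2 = (x + 2)*(x^2 - 1) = (x - 1)*(x + 2)*(x + 1)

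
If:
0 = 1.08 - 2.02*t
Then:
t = 0.53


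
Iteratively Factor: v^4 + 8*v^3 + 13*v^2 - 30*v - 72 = (v - 2)*(v^3 + 10*v^2 + 33*v + 36) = (v - 2)*(v + 3)*(v^2 + 7*v + 12) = (v - 2)*(v + 3)^2*(v + 4)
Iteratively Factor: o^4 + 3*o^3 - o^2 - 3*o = (o - 1)*(o^3 + 4*o^2 + 3*o) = (o - 1)*(o + 3)*(o^2 + o) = o*(o - 1)*(o + 3)*(o + 1)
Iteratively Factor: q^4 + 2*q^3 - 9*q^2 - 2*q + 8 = (q + 1)*(q^3 + q^2 - 10*q + 8) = (q - 2)*(q + 1)*(q^2 + 3*q - 4) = (q - 2)*(q - 1)*(q + 1)*(q + 4)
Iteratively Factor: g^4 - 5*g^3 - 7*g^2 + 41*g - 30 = (g + 3)*(g^3 - 8*g^2 + 17*g - 10) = (g - 2)*(g + 3)*(g^2 - 6*g + 5) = (g - 2)*(g - 1)*(g + 3)*(g - 5)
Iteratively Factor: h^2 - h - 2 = (h + 1)*(h - 2)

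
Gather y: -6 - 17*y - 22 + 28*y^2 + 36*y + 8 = 28*y^2 + 19*y - 20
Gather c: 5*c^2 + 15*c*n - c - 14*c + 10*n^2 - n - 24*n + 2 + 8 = 5*c^2 + c*(15*n - 15) + 10*n^2 - 25*n + 10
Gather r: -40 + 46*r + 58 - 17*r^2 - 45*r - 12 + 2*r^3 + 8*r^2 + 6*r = 2*r^3 - 9*r^2 + 7*r + 6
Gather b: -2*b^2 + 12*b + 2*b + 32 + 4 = -2*b^2 + 14*b + 36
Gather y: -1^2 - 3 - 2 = -6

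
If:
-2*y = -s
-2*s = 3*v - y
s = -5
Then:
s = -5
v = 5/2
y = -5/2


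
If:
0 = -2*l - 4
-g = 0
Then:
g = 0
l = -2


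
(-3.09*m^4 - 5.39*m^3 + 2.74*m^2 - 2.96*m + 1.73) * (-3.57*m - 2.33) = 11.0313*m^5 + 26.442*m^4 + 2.7769*m^3 + 4.183*m^2 + 0.7207*m - 4.0309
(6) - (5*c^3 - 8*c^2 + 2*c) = -5*c^3 + 8*c^2 - 2*c + 6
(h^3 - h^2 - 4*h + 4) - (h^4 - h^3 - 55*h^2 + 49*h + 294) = -h^4 + 2*h^3 + 54*h^2 - 53*h - 290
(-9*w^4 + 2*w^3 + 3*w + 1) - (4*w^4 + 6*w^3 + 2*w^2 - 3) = -13*w^4 - 4*w^3 - 2*w^2 + 3*w + 4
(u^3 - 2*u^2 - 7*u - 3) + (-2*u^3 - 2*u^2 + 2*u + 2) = -u^3 - 4*u^2 - 5*u - 1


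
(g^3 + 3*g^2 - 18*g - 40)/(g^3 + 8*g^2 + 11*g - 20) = (g^2 - 2*g - 8)/(g^2 + 3*g - 4)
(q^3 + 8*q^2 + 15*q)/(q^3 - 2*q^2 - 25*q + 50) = q*(q + 3)/(q^2 - 7*q + 10)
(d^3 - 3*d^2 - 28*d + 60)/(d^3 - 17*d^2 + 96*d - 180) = (d^2 + 3*d - 10)/(d^2 - 11*d + 30)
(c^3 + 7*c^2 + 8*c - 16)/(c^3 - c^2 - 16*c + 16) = (c + 4)/(c - 4)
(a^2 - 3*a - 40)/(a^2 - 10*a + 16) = (a + 5)/(a - 2)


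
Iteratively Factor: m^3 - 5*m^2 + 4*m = (m - 1)*(m^2 - 4*m) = m*(m - 1)*(m - 4)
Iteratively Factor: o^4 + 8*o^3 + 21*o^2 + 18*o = (o + 2)*(o^3 + 6*o^2 + 9*o) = (o + 2)*(o + 3)*(o^2 + 3*o) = o*(o + 2)*(o + 3)*(o + 3)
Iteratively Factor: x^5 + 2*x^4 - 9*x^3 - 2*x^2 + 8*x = (x + 1)*(x^4 + x^3 - 10*x^2 + 8*x) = (x + 1)*(x + 4)*(x^3 - 3*x^2 + 2*x) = (x - 1)*(x + 1)*(x + 4)*(x^2 - 2*x) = x*(x - 1)*(x + 1)*(x + 4)*(x - 2)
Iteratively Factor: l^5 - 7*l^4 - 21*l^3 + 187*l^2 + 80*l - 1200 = (l - 5)*(l^4 - 2*l^3 - 31*l^2 + 32*l + 240) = (l - 5)^2*(l^3 + 3*l^2 - 16*l - 48) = (l - 5)^2*(l - 4)*(l^2 + 7*l + 12) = (l - 5)^2*(l - 4)*(l + 3)*(l + 4)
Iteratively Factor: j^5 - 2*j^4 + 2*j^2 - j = (j)*(j^4 - 2*j^3 + 2*j - 1) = j*(j + 1)*(j^3 - 3*j^2 + 3*j - 1) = j*(j - 1)*(j + 1)*(j^2 - 2*j + 1) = j*(j - 1)^2*(j + 1)*(j - 1)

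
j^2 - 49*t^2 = (j - 7*t)*(j + 7*t)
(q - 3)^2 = q^2 - 6*q + 9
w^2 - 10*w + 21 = (w - 7)*(w - 3)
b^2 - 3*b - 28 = (b - 7)*(b + 4)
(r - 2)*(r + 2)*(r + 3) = r^3 + 3*r^2 - 4*r - 12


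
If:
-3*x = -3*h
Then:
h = x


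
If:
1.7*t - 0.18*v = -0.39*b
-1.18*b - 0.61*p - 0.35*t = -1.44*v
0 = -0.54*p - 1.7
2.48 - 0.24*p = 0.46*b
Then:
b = 7.03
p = -3.15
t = -1.17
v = 4.14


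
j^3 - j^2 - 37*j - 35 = (j - 7)*(j + 1)*(j + 5)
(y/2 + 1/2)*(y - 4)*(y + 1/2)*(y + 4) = y^4/2 + 3*y^3/4 - 31*y^2/4 - 12*y - 4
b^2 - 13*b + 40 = (b - 8)*(b - 5)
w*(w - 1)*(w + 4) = w^3 + 3*w^2 - 4*w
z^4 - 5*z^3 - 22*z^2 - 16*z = z*(z - 8)*(z + 1)*(z + 2)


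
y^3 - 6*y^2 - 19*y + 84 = (y - 7)*(y - 3)*(y + 4)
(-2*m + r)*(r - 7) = -2*m*r + 14*m + r^2 - 7*r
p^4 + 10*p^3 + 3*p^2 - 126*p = p*(p - 3)*(p + 6)*(p + 7)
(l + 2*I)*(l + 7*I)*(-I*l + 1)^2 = -l^4 - 11*I*l^3 + 33*l^2 + 37*I*l - 14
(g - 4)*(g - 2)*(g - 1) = g^3 - 7*g^2 + 14*g - 8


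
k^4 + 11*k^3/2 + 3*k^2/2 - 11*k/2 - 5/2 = (k - 1)*(k + 1/2)*(k + 1)*(k + 5)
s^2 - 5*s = s*(s - 5)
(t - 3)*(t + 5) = t^2 + 2*t - 15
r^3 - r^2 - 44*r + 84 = (r - 6)*(r - 2)*(r + 7)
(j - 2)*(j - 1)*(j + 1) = j^3 - 2*j^2 - j + 2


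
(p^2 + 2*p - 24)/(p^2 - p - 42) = (p - 4)/(p - 7)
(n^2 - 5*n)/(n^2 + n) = (n - 5)/(n + 1)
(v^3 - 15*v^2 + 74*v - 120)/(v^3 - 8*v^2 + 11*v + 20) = (v - 6)/(v + 1)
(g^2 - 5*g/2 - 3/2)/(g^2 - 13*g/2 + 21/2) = (2*g + 1)/(2*g - 7)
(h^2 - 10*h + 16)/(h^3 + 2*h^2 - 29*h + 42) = (h - 8)/(h^2 + 4*h - 21)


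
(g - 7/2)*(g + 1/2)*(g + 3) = g^3 - 43*g/4 - 21/4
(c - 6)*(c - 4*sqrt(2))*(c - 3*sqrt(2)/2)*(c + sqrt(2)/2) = c^4 - 5*sqrt(2)*c^3 - 6*c^3 + 13*c^2/2 + 30*sqrt(2)*c^2 - 39*c + 6*sqrt(2)*c - 36*sqrt(2)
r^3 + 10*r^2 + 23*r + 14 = (r + 1)*(r + 2)*(r + 7)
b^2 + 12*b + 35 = (b + 5)*(b + 7)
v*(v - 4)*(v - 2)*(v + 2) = v^4 - 4*v^3 - 4*v^2 + 16*v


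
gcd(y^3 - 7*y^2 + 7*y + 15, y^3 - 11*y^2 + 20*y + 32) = y + 1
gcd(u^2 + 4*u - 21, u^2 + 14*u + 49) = u + 7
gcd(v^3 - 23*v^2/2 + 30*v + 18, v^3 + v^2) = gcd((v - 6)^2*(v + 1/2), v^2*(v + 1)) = 1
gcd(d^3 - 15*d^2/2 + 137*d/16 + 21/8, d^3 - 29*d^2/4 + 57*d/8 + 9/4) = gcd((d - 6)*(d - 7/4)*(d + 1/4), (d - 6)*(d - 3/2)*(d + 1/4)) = d^2 - 23*d/4 - 3/2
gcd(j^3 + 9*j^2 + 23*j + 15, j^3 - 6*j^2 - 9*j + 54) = j + 3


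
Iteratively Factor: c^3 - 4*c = (c + 2)*(c^2 - 2*c) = (c - 2)*(c + 2)*(c)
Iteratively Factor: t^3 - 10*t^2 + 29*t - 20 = (t - 5)*(t^2 - 5*t + 4) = (t - 5)*(t - 1)*(t - 4)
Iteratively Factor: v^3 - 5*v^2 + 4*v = (v)*(v^2 - 5*v + 4) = v*(v - 1)*(v - 4)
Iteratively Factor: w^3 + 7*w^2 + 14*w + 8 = (w + 1)*(w^2 + 6*w + 8) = (w + 1)*(w + 4)*(w + 2)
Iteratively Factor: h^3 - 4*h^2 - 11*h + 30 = (h + 3)*(h^2 - 7*h + 10) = (h - 5)*(h + 3)*(h - 2)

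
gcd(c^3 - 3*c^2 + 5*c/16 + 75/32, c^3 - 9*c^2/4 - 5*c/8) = c - 5/2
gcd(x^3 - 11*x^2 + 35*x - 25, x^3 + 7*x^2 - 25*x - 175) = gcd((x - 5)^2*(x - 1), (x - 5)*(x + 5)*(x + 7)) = x - 5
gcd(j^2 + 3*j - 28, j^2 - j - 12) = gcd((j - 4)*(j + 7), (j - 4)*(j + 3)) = j - 4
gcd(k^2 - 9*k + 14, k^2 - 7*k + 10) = k - 2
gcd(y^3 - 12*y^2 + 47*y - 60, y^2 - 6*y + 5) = y - 5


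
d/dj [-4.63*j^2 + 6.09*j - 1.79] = 6.09 - 9.26*j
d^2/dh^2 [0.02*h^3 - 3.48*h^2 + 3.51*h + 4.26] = 0.12*h - 6.96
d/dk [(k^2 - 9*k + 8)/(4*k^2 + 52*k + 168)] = (11*k^2 + 34*k - 241)/(2*(k^4 + 26*k^3 + 253*k^2 + 1092*k + 1764))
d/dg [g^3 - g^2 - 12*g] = 3*g^2 - 2*g - 12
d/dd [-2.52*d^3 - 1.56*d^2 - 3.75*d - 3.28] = -7.56*d^2 - 3.12*d - 3.75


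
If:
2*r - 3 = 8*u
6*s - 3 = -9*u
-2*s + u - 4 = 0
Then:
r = 13/2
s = -11/8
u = 5/4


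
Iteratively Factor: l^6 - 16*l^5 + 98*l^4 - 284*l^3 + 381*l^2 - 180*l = (l)*(l^5 - 16*l^4 + 98*l^3 - 284*l^2 + 381*l - 180) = l*(l - 1)*(l^4 - 15*l^3 + 83*l^2 - 201*l + 180) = l*(l - 4)*(l - 1)*(l^3 - 11*l^2 + 39*l - 45) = l*(l - 4)*(l - 3)*(l - 1)*(l^2 - 8*l + 15) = l*(l - 4)*(l - 3)^2*(l - 1)*(l - 5)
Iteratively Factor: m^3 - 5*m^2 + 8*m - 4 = (m - 2)*(m^2 - 3*m + 2) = (m - 2)*(m - 1)*(m - 2)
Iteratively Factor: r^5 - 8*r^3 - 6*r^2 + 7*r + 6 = (r - 1)*(r^4 + r^3 - 7*r^2 - 13*r - 6) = (r - 1)*(r + 1)*(r^3 - 7*r - 6) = (r - 1)*(r + 1)*(r + 2)*(r^2 - 2*r - 3) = (r - 1)*(r + 1)^2*(r + 2)*(r - 3)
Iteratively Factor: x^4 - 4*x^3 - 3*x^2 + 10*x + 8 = (x - 4)*(x^3 - 3*x - 2) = (x - 4)*(x - 2)*(x^2 + 2*x + 1) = (x - 4)*(x - 2)*(x + 1)*(x + 1)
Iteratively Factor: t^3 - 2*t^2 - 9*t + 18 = (t + 3)*(t^2 - 5*t + 6) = (t - 3)*(t + 3)*(t - 2)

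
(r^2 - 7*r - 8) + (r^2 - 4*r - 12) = 2*r^2 - 11*r - 20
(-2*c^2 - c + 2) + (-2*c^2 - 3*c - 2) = -4*c^2 - 4*c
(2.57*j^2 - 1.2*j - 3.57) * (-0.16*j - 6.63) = -0.4112*j^3 - 16.8471*j^2 + 8.5272*j + 23.6691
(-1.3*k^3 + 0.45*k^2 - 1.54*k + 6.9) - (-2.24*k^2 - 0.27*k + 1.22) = -1.3*k^3 + 2.69*k^2 - 1.27*k + 5.68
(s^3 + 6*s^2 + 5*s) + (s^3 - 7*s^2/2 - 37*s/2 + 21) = 2*s^3 + 5*s^2/2 - 27*s/2 + 21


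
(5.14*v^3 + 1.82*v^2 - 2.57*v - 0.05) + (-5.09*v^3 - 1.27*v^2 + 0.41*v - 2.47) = 0.0499999999999998*v^3 + 0.55*v^2 - 2.16*v - 2.52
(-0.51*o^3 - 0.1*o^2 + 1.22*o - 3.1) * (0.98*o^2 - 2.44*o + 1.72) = -0.4998*o^5 + 1.1464*o^4 + 0.5624*o^3 - 6.1868*o^2 + 9.6624*o - 5.332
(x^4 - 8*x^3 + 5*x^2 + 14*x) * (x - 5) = x^5 - 13*x^4 + 45*x^3 - 11*x^2 - 70*x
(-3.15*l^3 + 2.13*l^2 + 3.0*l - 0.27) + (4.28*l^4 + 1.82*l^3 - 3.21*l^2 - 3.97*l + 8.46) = 4.28*l^4 - 1.33*l^3 - 1.08*l^2 - 0.97*l + 8.19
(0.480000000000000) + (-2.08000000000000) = -1.60000000000000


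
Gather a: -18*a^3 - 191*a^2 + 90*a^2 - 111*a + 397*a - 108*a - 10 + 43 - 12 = -18*a^3 - 101*a^2 + 178*a + 21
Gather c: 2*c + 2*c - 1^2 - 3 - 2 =4*c - 6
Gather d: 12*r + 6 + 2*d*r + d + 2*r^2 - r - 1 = d*(2*r + 1) + 2*r^2 + 11*r + 5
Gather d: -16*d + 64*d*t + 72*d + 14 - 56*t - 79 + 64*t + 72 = d*(64*t + 56) + 8*t + 7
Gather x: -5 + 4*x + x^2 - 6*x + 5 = x^2 - 2*x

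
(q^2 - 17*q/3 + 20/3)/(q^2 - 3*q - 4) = (q - 5/3)/(q + 1)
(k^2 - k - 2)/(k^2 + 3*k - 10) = (k + 1)/(k + 5)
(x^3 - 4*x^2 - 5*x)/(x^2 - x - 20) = x*(x + 1)/(x + 4)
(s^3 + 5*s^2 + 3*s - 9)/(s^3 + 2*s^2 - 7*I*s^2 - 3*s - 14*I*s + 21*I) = (s + 3)/(s - 7*I)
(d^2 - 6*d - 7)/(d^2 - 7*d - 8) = (d - 7)/(d - 8)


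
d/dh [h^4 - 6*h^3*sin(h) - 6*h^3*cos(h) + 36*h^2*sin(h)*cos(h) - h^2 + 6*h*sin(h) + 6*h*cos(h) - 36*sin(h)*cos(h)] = -6*sqrt(2)*h^3*cos(h + pi/4) + 4*h^3 - 18*sqrt(2)*h^2*sin(h + pi/4) + 36*h^2*cos(2*h) + 36*h*sin(2*h) + 6*sqrt(2)*h*cos(h + pi/4) - 2*h + 6*sqrt(2)*sin(h + pi/4) - 36*cos(2*h)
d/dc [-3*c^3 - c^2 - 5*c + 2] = -9*c^2 - 2*c - 5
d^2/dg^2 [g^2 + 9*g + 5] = 2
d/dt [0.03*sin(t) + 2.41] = 0.03*cos(t)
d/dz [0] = 0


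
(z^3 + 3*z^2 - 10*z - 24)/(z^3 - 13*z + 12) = (z + 2)/(z - 1)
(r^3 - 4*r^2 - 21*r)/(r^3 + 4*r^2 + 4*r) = (r^2 - 4*r - 21)/(r^2 + 4*r + 4)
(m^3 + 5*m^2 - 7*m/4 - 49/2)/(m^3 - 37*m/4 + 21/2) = (2*m + 7)/(2*m - 3)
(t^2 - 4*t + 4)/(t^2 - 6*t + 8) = (t - 2)/(t - 4)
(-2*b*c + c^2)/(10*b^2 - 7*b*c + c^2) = -c/(5*b - c)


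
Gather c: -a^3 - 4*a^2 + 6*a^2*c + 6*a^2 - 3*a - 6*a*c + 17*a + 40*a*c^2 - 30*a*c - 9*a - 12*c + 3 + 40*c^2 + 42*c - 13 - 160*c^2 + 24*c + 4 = -a^3 + 2*a^2 + 5*a + c^2*(40*a - 120) + c*(6*a^2 - 36*a + 54) - 6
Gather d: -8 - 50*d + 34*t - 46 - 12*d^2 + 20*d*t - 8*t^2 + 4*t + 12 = -12*d^2 + d*(20*t - 50) - 8*t^2 + 38*t - 42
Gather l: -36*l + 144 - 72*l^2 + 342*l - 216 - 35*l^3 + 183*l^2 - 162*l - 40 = -35*l^3 + 111*l^2 + 144*l - 112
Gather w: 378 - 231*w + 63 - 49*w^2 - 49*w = -49*w^2 - 280*w + 441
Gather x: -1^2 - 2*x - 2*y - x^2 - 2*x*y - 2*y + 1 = -x^2 + x*(-2*y - 2) - 4*y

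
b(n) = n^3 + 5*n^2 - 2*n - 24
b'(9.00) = 331.00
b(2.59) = 21.73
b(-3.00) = 0.00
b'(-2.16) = -9.60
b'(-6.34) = 55.19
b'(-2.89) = -5.84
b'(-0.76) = -7.87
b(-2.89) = -0.60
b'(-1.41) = -10.14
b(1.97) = -0.89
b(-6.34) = -65.18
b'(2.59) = 44.02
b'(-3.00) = -5.00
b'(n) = 3*n^2 + 10*n - 2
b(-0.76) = -20.03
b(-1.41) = -14.04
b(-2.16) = -6.43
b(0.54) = -23.46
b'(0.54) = 4.27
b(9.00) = 1092.00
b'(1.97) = 29.34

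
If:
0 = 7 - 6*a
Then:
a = 7/6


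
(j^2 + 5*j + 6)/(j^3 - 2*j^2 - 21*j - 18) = (j + 2)/(j^2 - 5*j - 6)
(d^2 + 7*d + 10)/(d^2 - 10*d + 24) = (d^2 + 7*d + 10)/(d^2 - 10*d + 24)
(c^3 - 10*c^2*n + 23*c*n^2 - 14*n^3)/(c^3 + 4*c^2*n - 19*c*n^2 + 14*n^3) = (c - 7*n)/(c + 7*n)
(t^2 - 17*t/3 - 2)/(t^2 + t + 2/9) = 3*(t - 6)/(3*t + 2)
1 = 1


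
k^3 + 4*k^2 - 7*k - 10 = (k - 2)*(k + 1)*(k + 5)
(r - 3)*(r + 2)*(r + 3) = r^3 + 2*r^2 - 9*r - 18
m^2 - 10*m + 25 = (m - 5)^2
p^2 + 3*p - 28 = (p - 4)*(p + 7)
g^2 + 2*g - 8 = (g - 2)*(g + 4)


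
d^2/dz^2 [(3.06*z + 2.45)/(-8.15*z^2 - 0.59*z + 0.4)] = (-(3.06*z + 2.45)*(16.3*z + 0.59)*(32.6*z + 1.18) + (149.634*z + 43.5458)*(8.15*z^2 + 0.59*z - 0.4))/(8.15*z^2 + 0.59*z - 0.4)^3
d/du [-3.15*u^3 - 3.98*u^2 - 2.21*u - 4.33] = -9.45*u^2 - 7.96*u - 2.21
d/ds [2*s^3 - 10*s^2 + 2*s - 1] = 6*s^2 - 20*s + 2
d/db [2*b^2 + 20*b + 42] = 4*b + 20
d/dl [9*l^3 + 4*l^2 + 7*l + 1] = 27*l^2 + 8*l + 7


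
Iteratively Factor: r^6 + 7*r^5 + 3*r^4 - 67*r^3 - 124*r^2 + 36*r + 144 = (r - 3)*(r^5 + 10*r^4 + 33*r^3 + 32*r^2 - 28*r - 48) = (r - 3)*(r + 2)*(r^4 + 8*r^3 + 17*r^2 - 2*r - 24) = (r - 3)*(r + 2)^2*(r^3 + 6*r^2 + 5*r - 12) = (r - 3)*(r - 1)*(r + 2)^2*(r^2 + 7*r + 12) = (r - 3)*(r - 1)*(r + 2)^2*(r + 3)*(r + 4)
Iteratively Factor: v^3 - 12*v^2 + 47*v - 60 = (v - 3)*(v^2 - 9*v + 20) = (v - 5)*(v - 3)*(v - 4)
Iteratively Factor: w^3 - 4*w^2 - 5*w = (w + 1)*(w^2 - 5*w) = (w - 5)*(w + 1)*(w)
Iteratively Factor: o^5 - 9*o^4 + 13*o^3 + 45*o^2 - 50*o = (o + 2)*(o^4 - 11*o^3 + 35*o^2 - 25*o) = (o - 5)*(o + 2)*(o^3 - 6*o^2 + 5*o) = (o - 5)*(o - 1)*(o + 2)*(o^2 - 5*o) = o*(o - 5)*(o - 1)*(o + 2)*(o - 5)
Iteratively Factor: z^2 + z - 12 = (z - 3)*(z + 4)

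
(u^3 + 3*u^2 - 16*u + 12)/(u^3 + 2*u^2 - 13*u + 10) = (u + 6)/(u + 5)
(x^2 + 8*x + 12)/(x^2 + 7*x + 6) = (x + 2)/(x + 1)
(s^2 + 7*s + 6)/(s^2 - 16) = (s^2 + 7*s + 6)/(s^2 - 16)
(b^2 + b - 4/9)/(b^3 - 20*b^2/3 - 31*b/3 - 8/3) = (-9*b^2 - 9*b + 4)/(3*(-3*b^3 + 20*b^2 + 31*b + 8))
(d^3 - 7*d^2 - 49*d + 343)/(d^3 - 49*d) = (d - 7)/d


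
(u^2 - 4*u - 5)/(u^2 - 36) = (u^2 - 4*u - 5)/(u^2 - 36)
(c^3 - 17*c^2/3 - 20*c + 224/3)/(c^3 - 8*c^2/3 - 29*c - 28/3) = (3*c - 8)/(3*c + 1)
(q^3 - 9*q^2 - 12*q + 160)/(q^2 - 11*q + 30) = (q^2 - 4*q - 32)/(q - 6)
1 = 1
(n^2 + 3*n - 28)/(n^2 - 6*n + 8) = (n + 7)/(n - 2)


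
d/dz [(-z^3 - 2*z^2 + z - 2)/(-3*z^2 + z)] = (3*z^4 - 2*z^3 + z^2 - 12*z + 2)/(z^2*(9*z^2 - 6*z + 1))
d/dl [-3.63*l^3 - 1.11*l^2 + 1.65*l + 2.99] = -10.89*l^2 - 2.22*l + 1.65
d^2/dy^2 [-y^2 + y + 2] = -2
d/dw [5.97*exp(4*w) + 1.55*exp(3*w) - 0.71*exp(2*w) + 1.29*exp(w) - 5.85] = (23.88*exp(3*w) + 4.65*exp(2*w) - 1.42*exp(w) + 1.29)*exp(w)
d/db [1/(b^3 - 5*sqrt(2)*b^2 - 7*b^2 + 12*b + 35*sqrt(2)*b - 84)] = (-3*b^2 + 14*b + 10*sqrt(2)*b - 35*sqrt(2) - 12)/(b^3 - 5*sqrt(2)*b^2 - 7*b^2 + 12*b + 35*sqrt(2)*b - 84)^2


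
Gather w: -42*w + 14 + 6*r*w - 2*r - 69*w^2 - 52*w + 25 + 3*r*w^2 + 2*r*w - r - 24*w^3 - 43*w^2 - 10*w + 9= -3*r - 24*w^3 + w^2*(3*r - 112) + w*(8*r - 104) + 48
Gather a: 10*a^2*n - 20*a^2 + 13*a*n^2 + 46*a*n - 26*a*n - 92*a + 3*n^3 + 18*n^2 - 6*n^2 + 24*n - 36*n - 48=a^2*(10*n - 20) + a*(13*n^2 + 20*n - 92) + 3*n^3 + 12*n^2 - 12*n - 48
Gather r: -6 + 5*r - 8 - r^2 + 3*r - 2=-r^2 + 8*r - 16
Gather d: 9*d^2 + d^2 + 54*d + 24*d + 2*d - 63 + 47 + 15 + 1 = 10*d^2 + 80*d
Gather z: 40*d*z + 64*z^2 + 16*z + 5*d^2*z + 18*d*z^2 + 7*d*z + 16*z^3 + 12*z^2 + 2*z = 16*z^3 + z^2*(18*d + 76) + z*(5*d^2 + 47*d + 18)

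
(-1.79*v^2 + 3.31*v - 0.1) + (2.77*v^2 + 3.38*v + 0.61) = 0.98*v^2 + 6.69*v + 0.51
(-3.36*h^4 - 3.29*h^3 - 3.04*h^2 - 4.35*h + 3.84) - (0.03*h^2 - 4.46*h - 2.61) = -3.36*h^4 - 3.29*h^3 - 3.07*h^2 + 0.11*h + 6.45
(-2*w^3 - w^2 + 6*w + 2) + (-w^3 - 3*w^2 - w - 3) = -3*w^3 - 4*w^2 + 5*w - 1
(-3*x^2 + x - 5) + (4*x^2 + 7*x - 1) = x^2 + 8*x - 6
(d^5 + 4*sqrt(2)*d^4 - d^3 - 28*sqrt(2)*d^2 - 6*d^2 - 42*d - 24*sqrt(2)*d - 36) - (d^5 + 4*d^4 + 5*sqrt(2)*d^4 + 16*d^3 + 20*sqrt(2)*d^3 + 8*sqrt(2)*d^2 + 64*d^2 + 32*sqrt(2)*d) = -4*d^4 - sqrt(2)*d^4 - 20*sqrt(2)*d^3 - 17*d^3 - 70*d^2 - 36*sqrt(2)*d^2 - 56*sqrt(2)*d - 42*d - 36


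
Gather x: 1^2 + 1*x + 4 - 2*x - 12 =-x - 7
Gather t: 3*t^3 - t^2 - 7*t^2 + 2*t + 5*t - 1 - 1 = 3*t^3 - 8*t^2 + 7*t - 2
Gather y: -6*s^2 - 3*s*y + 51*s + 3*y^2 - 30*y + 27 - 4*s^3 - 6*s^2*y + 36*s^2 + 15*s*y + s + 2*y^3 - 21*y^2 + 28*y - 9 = -4*s^3 + 30*s^2 + 52*s + 2*y^3 - 18*y^2 + y*(-6*s^2 + 12*s - 2) + 18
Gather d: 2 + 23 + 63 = 88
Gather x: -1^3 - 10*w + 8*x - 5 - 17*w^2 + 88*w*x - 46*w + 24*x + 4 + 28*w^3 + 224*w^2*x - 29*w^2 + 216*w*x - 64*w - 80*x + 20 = 28*w^3 - 46*w^2 - 120*w + x*(224*w^2 + 304*w - 48) + 18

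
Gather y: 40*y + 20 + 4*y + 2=44*y + 22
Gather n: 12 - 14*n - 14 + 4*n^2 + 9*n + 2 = 4*n^2 - 5*n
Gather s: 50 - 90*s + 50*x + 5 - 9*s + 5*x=-99*s + 55*x + 55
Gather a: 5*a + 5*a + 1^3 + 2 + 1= 10*a + 4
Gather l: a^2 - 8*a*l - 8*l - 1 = a^2 + l*(-8*a - 8) - 1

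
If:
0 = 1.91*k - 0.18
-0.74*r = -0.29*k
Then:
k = 0.09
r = 0.04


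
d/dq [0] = 0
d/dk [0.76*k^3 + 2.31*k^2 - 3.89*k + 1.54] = 2.28*k^2 + 4.62*k - 3.89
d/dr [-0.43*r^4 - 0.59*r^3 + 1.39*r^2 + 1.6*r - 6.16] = -1.72*r^3 - 1.77*r^2 + 2.78*r + 1.6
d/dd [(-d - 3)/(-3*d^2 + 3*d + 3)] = (d^2 - d - (d + 3)*(2*d - 1) - 1)/(3*(-d^2 + d + 1)^2)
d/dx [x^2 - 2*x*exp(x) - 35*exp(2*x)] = -2*x*exp(x) + 2*x - 70*exp(2*x) - 2*exp(x)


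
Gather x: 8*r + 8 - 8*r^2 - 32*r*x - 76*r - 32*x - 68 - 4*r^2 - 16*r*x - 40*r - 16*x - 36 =-12*r^2 - 108*r + x*(-48*r - 48) - 96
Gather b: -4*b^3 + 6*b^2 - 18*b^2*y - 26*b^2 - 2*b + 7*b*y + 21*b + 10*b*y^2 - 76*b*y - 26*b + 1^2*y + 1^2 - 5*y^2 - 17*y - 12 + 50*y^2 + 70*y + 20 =-4*b^3 + b^2*(-18*y - 20) + b*(10*y^2 - 69*y - 7) + 45*y^2 + 54*y + 9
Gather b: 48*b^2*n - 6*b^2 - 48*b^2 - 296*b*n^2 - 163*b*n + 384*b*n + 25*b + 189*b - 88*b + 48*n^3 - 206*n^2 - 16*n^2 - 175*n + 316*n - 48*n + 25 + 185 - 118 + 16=b^2*(48*n - 54) + b*(-296*n^2 + 221*n + 126) + 48*n^3 - 222*n^2 + 93*n + 108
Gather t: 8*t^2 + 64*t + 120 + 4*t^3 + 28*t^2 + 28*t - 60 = 4*t^3 + 36*t^2 + 92*t + 60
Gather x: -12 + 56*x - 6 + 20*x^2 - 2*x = 20*x^2 + 54*x - 18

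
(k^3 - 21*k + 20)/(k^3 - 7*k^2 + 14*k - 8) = (k + 5)/(k - 2)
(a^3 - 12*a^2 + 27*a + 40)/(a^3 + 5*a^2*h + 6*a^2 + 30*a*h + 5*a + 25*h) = (a^2 - 13*a + 40)/(a^2 + 5*a*h + 5*a + 25*h)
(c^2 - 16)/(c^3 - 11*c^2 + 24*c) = (c^2 - 16)/(c*(c^2 - 11*c + 24))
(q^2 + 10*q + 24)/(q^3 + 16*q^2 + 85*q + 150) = (q + 4)/(q^2 + 10*q + 25)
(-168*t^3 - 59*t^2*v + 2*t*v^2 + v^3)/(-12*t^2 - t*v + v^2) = (56*t^2 + t*v - v^2)/(4*t - v)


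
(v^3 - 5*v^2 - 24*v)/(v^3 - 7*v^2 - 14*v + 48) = v/(v - 2)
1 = 1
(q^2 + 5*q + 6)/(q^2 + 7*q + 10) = (q + 3)/(q + 5)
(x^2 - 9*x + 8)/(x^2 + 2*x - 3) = (x - 8)/(x + 3)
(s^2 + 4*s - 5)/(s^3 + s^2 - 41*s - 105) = (s - 1)/(s^2 - 4*s - 21)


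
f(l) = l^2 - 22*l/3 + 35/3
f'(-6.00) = -19.33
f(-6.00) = 91.67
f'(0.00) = -7.33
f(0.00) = 11.67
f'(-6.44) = -20.21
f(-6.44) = 100.37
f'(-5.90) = -19.13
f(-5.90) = 89.74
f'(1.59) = -4.15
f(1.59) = 2.53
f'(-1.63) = -10.59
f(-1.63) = 26.28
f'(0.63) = -6.07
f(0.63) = 7.44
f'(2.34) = -2.65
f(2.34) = -0.02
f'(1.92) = -3.49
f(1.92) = 1.27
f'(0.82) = -5.69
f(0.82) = 6.33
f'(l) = 2*l - 22/3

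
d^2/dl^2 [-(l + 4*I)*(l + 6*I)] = -2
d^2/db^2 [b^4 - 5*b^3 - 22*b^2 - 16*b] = 12*b^2 - 30*b - 44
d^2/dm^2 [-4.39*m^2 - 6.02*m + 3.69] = -8.78000000000000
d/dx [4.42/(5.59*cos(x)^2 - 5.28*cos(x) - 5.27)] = (49.4156*cos(x) - 23.3376)*sin(x)/(-5.59*cos(x)^2 + 5.28*cos(x) + 5.27)^2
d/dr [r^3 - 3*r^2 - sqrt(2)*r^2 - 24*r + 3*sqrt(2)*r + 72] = 3*r^2 - 6*r - 2*sqrt(2)*r - 24 + 3*sqrt(2)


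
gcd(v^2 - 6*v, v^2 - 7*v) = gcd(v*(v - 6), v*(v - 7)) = v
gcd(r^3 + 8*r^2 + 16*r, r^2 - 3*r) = r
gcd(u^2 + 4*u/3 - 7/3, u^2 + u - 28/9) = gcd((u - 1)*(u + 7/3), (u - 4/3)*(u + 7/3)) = u + 7/3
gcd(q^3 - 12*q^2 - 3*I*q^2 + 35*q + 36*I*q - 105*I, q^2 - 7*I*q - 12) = q - 3*I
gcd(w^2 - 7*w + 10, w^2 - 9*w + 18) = 1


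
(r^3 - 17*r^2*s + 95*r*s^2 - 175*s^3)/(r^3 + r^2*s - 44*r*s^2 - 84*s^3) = (r^2 - 10*r*s + 25*s^2)/(r^2 + 8*r*s + 12*s^2)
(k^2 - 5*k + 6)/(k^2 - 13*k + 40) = (k^2 - 5*k + 6)/(k^2 - 13*k + 40)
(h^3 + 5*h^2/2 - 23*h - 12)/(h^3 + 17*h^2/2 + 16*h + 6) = (h - 4)/(h + 2)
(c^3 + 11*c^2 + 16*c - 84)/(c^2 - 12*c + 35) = (c^3 + 11*c^2 + 16*c - 84)/(c^2 - 12*c + 35)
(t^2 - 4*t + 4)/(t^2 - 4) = (t - 2)/(t + 2)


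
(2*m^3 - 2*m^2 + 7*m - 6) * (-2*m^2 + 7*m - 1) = -4*m^5 + 18*m^4 - 30*m^3 + 63*m^2 - 49*m + 6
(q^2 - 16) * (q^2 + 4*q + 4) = q^4 + 4*q^3 - 12*q^2 - 64*q - 64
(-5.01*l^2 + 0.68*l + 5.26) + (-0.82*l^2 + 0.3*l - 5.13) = -5.83*l^2 + 0.98*l + 0.13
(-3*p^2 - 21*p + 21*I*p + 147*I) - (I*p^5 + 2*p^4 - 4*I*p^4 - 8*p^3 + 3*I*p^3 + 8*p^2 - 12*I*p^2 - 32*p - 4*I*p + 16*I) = -I*p^5 - 2*p^4 + 4*I*p^4 + 8*p^3 - 3*I*p^3 - 11*p^2 + 12*I*p^2 + 11*p + 25*I*p + 131*I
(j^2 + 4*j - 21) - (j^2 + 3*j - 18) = j - 3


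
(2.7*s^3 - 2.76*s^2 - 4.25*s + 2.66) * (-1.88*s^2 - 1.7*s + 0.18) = -5.076*s^5 + 0.5988*s^4 + 13.168*s^3 + 1.7274*s^2 - 5.287*s + 0.4788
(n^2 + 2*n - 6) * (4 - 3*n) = -3*n^3 - 2*n^2 + 26*n - 24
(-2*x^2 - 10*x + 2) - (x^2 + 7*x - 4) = -3*x^2 - 17*x + 6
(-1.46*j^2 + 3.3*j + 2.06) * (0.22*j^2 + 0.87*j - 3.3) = -0.3212*j^4 - 0.5442*j^3 + 8.1422*j^2 - 9.0978*j - 6.798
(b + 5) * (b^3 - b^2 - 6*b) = b^4 + 4*b^3 - 11*b^2 - 30*b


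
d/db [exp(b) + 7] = exp(b)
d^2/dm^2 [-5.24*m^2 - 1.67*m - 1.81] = -10.4800000000000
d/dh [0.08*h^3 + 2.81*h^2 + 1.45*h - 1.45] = 0.24*h^2 + 5.62*h + 1.45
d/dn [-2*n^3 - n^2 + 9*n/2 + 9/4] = -6*n^2 - 2*n + 9/2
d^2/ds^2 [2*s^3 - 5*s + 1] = 12*s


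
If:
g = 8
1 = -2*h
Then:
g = 8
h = -1/2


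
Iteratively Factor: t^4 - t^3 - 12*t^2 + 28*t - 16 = (t - 2)*(t^3 + t^2 - 10*t + 8) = (t - 2)*(t - 1)*(t^2 + 2*t - 8) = (t - 2)*(t - 1)*(t + 4)*(t - 2)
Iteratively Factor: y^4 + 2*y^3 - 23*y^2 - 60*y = (y - 5)*(y^3 + 7*y^2 + 12*y) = y*(y - 5)*(y^2 + 7*y + 12) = y*(y - 5)*(y + 4)*(y + 3)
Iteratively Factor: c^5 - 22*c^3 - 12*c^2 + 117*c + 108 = (c - 4)*(c^4 + 4*c^3 - 6*c^2 - 36*c - 27) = (c - 4)*(c + 3)*(c^3 + c^2 - 9*c - 9) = (c - 4)*(c + 3)^2*(c^2 - 2*c - 3) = (c - 4)*(c + 1)*(c + 3)^2*(c - 3)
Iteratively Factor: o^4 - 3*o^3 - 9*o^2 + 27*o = (o + 3)*(o^3 - 6*o^2 + 9*o) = (o - 3)*(o + 3)*(o^2 - 3*o) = o*(o - 3)*(o + 3)*(o - 3)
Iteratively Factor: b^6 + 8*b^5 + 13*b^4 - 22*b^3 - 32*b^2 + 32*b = (b)*(b^5 + 8*b^4 + 13*b^3 - 22*b^2 - 32*b + 32) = b*(b + 4)*(b^4 + 4*b^3 - 3*b^2 - 10*b + 8) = b*(b - 1)*(b + 4)*(b^3 + 5*b^2 + 2*b - 8) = b*(b - 1)^2*(b + 4)*(b^2 + 6*b + 8) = b*(b - 1)^2*(b + 2)*(b + 4)*(b + 4)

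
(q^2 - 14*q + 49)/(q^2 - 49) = (q - 7)/(q + 7)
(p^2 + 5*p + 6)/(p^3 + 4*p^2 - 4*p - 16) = (p + 3)/(p^2 + 2*p - 8)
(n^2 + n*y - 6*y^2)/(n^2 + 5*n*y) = (n^2 + n*y - 6*y^2)/(n*(n + 5*y))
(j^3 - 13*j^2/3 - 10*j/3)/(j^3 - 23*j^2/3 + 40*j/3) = (3*j + 2)/(3*j - 8)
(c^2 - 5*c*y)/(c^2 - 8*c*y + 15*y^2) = c/(c - 3*y)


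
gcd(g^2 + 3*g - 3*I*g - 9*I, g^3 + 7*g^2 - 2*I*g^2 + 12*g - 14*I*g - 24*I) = g + 3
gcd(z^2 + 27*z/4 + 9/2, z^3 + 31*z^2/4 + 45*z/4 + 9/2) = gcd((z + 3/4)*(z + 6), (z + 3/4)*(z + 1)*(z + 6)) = z^2 + 27*z/4 + 9/2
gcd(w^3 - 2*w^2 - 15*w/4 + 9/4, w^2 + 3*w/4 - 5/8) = w - 1/2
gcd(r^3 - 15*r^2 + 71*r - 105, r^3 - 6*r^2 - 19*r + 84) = r^2 - 10*r + 21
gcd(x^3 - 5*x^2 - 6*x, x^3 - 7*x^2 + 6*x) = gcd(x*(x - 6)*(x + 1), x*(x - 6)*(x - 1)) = x^2 - 6*x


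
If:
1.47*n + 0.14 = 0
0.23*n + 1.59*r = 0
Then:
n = -0.10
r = 0.01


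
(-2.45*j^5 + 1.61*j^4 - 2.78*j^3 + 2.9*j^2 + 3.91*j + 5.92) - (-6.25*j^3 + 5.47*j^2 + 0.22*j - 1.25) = -2.45*j^5 + 1.61*j^4 + 3.47*j^3 - 2.57*j^2 + 3.69*j + 7.17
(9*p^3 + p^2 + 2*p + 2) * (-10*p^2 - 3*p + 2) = -90*p^5 - 37*p^4 - 5*p^3 - 24*p^2 - 2*p + 4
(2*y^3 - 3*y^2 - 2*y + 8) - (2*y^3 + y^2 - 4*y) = -4*y^2 + 2*y + 8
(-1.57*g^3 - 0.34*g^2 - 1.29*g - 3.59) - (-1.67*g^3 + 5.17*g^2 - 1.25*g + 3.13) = 0.0999999999999999*g^3 - 5.51*g^2 - 0.04*g - 6.72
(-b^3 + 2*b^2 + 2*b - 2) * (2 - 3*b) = 3*b^4 - 8*b^3 - 2*b^2 + 10*b - 4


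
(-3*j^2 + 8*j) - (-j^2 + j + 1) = -2*j^2 + 7*j - 1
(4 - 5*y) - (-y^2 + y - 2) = y^2 - 6*y + 6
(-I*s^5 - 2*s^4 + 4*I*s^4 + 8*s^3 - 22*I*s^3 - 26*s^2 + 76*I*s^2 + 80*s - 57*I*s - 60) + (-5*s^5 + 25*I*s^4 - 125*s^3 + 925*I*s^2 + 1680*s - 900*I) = -5*s^5 - I*s^5 - 2*s^4 + 29*I*s^4 - 117*s^3 - 22*I*s^3 - 26*s^2 + 1001*I*s^2 + 1760*s - 57*I*s - 60 - 900*I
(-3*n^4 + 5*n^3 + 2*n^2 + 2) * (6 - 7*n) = 21*n^5 - 53*n^4 + 16*n^3 + 12*n^2 - 14*n + 12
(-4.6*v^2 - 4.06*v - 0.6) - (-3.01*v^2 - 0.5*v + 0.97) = -1.59*v^2 - 3.56*v - 1.57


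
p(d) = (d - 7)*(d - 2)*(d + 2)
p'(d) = (d - 7)*(d - 2) + (d - 7)*(d + 2) + (d - 2)*(d + 2)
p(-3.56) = -91.59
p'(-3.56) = 83.86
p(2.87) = -17.50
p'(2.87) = -19.47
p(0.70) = 22.11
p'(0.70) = -12.33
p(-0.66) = 27.30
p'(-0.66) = 6.55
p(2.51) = -10.33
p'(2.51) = -20.24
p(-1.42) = 16.70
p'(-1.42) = 21.93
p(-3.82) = -114.61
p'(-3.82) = 93.26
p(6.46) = -20.38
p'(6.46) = 30.75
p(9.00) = 154.00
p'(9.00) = 113.00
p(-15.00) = -4862.00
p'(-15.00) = 881.00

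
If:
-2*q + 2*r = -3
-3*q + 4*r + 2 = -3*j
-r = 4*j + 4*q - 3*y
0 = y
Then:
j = 37/22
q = -23/22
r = -28/11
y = 0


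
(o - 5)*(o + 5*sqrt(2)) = o^2 - 5*o + 5*sqrt(2)*o - 25*sqrt(2)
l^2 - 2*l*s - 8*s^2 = (l - 4*s)*(l + 2*s)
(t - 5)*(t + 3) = t^2 - 2*t - 15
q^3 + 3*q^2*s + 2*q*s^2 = q*(q + s)*(q + 2*s)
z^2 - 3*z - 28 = (z - 7)*(z + 4)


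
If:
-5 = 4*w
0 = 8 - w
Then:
No Solution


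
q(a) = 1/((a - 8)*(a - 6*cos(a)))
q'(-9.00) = -0.00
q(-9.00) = 0.02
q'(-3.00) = 0.00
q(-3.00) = -0.03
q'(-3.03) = 0.00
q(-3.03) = -0.03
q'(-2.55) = -0.04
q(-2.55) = -0.04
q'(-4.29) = 0.16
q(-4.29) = 0.04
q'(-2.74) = -0.02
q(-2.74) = -0.03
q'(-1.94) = -9.16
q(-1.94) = -0.45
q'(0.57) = 0.03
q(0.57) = 0.03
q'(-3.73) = 0.23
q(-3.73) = -0.07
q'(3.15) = -0.00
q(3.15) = -0.02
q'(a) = (-6*sin(a) - 1)/((a - 8)*(a - 6*cos(a))^2) - 1/((a - 8)^2*(a - 6*cos(a)))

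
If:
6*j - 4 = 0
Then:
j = 2/3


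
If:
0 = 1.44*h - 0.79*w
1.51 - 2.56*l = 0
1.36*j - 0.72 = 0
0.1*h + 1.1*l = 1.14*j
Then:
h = -0.45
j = 0.53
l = 0.59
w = -0.83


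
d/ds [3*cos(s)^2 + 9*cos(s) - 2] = -3*(2*cos(s) + 3)*sin(s)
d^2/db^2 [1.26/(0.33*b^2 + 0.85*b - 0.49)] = (-0.274428*b^2 - 0.70686*b + 1.26*(0.66*b + 0.85)*(1.32*b + 1.7) + 0.407484)/(0.33*b^2 + 0.85*b - 0.49)^3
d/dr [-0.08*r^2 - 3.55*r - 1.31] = -0.16*r - 3.55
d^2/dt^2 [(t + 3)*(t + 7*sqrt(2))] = 2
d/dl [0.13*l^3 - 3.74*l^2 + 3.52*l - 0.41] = 0.39*l^2 - 7.48*l + 3.52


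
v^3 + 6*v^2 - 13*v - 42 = (v - 3)*(v + 2)*(v + 7)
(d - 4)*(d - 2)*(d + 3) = d^3 - 3*d^2 - 10*d + 24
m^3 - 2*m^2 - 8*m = m*(m - 4)*(m + 2)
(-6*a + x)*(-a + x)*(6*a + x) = 36*a^3 - 36*a^2*x - a*x^2 + x^3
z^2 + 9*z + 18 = (z + 3)*(z + 6)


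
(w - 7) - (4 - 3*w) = 4*w - 11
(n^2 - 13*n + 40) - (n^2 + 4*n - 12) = 52 - 17*n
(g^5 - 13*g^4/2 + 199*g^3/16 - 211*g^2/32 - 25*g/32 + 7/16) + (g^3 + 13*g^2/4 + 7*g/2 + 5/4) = g^5 - 13*g^4/2 + 215*g^3/16 - 107*g^2/32 + 87*g/32 + 27/16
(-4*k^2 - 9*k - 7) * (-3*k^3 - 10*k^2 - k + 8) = 12*k^5 + 67*k^4 + 115*k^3 + 47*k^2 - 65*k - 56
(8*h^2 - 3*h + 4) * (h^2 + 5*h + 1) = 8*h^4 + 37*h^3 - 3*h^2 + 17*h + 4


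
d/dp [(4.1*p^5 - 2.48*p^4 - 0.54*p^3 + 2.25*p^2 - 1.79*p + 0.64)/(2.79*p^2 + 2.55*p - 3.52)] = (34.317*p^6 + 27.9816*p^5 - 92.6386*p^4 + 32.1644*p^3 + 16.434*p^2 - 19.4112*p + 4.6688)/(7.7841*p^4 + 14.229*p^3 - 13.1391*p^2 - 17.952*p + 12.3904)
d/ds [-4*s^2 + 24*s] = 24 - 8*s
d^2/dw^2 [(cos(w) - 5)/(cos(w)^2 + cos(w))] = (2*(cos(w) - 5)*(2*cos(w) + 1)^2*sin(w)^2 - (cos(w) + 1)^2*cos(w)^3 + (cos(w) + 1)*(-10*cos(w) - 17*cos(2*w) + 4*cos(3*w) - 1)*cos(w)/2)/((cos(w) + 1)^3*cos(w)^3)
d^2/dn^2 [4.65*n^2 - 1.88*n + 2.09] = 9.30000000000000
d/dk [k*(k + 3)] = 2*k + 3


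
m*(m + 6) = m^2 + 6*m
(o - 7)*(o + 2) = o^2 - 5*o - 14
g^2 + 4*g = g*(g + 4)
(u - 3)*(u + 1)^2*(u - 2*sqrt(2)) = u^4 - 2*sqrt(2)*u^3 - u^3 - 5*u^2 + 2*sqrt(2)*u^2 - 3*u + 10*sqrt(2)*u + 6*sqrt(2)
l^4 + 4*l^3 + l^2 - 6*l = l*(l - 1)*(l + 2)*(l + 3)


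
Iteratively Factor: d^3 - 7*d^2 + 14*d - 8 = (d - 4)*(d^2 - 3*d + 2) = (d - 4)*(d - 2)*(d - 1)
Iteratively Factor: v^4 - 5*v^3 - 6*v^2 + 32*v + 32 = (v - 4)*(v^3 - v^2 - 10*v - 8) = (v - 4)*(v + 2)*(v^2 - 3*v - 4) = (v - 4)^2*(v + 2)*(v + 1)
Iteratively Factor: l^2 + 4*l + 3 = (l + 1)*(l + 3)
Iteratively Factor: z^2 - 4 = (z - 2)*(z + 2)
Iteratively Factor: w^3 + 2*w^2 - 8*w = (w - 2)*(w^2 + 4*w) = (w - 2)*(w + 4)*(w)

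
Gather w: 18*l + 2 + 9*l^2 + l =9*l^2 + 19*l + 2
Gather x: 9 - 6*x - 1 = 8 - 6*x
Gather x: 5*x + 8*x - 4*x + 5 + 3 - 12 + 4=9*x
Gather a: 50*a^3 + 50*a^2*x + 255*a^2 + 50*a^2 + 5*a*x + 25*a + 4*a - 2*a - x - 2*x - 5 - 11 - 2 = 50*a^3 + a^2*(50*x + 305) + a*(5*x + 27) - 3*x - 18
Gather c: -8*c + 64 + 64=128 - 8*c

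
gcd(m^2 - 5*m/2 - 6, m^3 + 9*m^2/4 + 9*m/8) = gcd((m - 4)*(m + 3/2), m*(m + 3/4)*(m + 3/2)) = m + 3/2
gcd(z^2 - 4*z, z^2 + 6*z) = z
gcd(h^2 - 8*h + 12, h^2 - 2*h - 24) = h - 6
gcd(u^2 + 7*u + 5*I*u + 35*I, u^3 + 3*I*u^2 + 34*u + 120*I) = u + 5*I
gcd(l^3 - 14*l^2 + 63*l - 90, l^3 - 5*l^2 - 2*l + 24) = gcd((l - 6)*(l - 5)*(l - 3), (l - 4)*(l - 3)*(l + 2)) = l - 3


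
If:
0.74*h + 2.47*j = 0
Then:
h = -3.33783783783784*j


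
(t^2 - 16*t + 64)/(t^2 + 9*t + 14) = (t^2 - 16*t + 64)/(t^2 + 9*t + 14)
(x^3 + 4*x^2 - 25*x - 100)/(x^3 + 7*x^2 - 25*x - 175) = (x + 4)/(x + 7)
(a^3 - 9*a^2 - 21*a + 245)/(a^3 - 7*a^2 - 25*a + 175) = (a - 7)/(a - 5)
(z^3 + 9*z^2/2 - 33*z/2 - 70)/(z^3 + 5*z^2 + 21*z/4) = 2*(z^2 + z - 20)/(z*(2*z + 3))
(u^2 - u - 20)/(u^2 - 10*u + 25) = (u + 4)/(u - 5)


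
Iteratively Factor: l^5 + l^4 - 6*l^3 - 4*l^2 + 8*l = (l - 2)*(l^4 + 3*l^3 - 4*l) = (l - 2)*(l - 1)*(l^3 + 4*l^2 + 4*l) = l*(l - 2)*(l - 1)*(l^2 + 4*l + 4) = l*(l - 2)*(l - 1)*(l + 2)*(l + 2)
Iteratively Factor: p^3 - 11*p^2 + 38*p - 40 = (p - 2)*(p^2 - 9*p + 20) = (p - 4)*(p - 2)*(p - 5)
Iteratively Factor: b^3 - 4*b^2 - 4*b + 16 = (b - 2)*(b^2 - 2*b - 8) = (b - 2)*(b + 2)*(b - 4)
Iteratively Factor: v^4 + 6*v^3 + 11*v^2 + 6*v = (v + 2)*(v^3 + 4*v^2 + 3*v) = (v + 2)*(v + 3)*(v^2 + v) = (v + 1)*(v + 2)*(v + 3)*(v)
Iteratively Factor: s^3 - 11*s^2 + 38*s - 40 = (s - 5)*(s^2 - 6*s + 8) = (s - 5)*(s - 2)*(s - 4)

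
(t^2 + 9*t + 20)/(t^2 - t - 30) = (t + 4)/(t - 6)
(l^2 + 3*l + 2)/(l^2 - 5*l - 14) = (l + 1)/(l - 7)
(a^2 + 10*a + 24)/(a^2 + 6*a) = (a + 4)/a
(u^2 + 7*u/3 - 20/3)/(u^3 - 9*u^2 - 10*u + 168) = (u - 5/3)/(u^2 - 13*u + 42)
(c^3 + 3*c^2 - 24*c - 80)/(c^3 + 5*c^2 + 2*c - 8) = (c^2 - c - 20)/(c^2 + c - 2)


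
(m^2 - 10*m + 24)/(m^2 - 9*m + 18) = (m - 4)/(m - 3)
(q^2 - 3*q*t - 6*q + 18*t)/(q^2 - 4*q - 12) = (q - 3*t)/(q + 2)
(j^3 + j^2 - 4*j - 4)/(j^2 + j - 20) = (j^3 + j^2 - 4*j - 4)/(j^2 + j - 20)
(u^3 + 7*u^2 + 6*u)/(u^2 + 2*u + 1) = u*(u + 6)/(u + 1)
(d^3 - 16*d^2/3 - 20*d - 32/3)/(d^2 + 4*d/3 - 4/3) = (3*d^2 - 22*d - 16)/(3*d - 2)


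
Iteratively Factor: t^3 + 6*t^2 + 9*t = (t + 3)*(t^2 + 3*t) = (t + 3)^2*(t)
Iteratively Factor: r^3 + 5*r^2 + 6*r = (r + 3)*(r^2 + 2*r) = r*(r + 3)*(r + 2)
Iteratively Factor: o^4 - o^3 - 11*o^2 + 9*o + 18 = (o - 2)*(o^3 + o^2 - 9*o - 9) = (o - 3)*(o - 2)*(o^2 + 4*o + 3) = (o - 3)*(o - 2)*(o + 3)*(o + 1)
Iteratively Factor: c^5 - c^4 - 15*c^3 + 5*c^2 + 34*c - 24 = (c - 1)*(c^4 - 15*c^2 - 10*c + 24) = (c - 1)*(c + 2)*(c^3 - 2*c^2 - 11*c + 12) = (c - 4)*(c - 1)*(c + 2)*(c^2 + 2*c - 3) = (c - 4)*(c - 1)*(c + 2)*(c + 3)*(c - 1)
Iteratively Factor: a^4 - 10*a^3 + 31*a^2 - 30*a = (a)*(a^3 - 10*a^2 + 31*a - 30) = a*(a - 3)*(a^2 - 7*a + 10) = a*(a - 5)*(a - 3)*(a - 2)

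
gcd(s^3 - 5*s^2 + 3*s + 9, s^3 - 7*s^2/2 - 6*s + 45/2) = s^2 - 6*s + 9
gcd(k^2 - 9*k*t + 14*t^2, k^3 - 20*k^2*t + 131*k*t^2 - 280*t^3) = -k + 7*t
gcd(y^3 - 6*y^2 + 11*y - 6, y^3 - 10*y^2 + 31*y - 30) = y^2 - 5*y + 6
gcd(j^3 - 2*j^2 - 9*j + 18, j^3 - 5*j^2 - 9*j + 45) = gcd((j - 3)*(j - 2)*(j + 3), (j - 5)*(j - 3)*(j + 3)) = j^2 - 9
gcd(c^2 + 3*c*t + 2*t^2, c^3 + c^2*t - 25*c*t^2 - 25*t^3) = c + t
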